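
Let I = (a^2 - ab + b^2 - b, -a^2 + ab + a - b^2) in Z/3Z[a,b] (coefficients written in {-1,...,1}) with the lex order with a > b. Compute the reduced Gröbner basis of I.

f_1 = a^2 - ab + b^2 - b, LT = a^2.
f_2 = -a^2 + ab + a - b^2, LT = a^2.

S(f_1,f_2): lcm = a^2. S = a - b.
  leading term a: no divisor's leading term divides it; move a to the remainder.
  leading term b: no divisor's leading term divides it; move -b to the remainder.
  remainder a - b ≠ 0; add g_3 = a - b to the basis.

S(f_1,g_3): lcm = a^2. S = b^2 - b.
  leading term b^2: no divisor's leading term divides it; move b^2 to the remainder.
  leading term b: no divisor's leading term divides it; move -b to the remainder.
  remainder b^2 - b ≠ 0; add g_4 = b^2 - b to the basis.

S(f_2,g_3): lcm = a^2. S = -a + b^2.
  leading term a: subtract (-1)·g_3 from -a + b^2 → b^2 - b
  leading term b^2: subtract (1)·g_4 from b^2 - b → 0
  remainder 0.

S(f_1,g_4): leading monomials are coprime, so the S-polynomial reduces to 0 (Buchberger's first criterion).
S(f_2,g_4): leading monomials are coprime, so the S-polynomial reduces to 0 (Buchberger's first criterion).
S(g_3,g_4): leading monomials are coprime, so the S-polynomial reduces to 0 (Buchberger's first criterion).
Every S-polynomial of the final basis reduces to 0, so we have a Gröbner basis.
Inter-reduce: drop elements whose leading term is divisible by another's, tail-reduce, and make monic.

G = {a - b, b^2 - b}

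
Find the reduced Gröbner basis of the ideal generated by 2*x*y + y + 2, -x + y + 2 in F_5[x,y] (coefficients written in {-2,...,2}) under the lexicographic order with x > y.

G = {x - y - 2, y**2 + 1}

Buchberger's algorithm terminates because the ascending chain of leading-term ideals stabilizes.

f_1 = 2*x*y + y + 2, LT = x*y.
f_2 = -x + y + 2, LT = x.

S(f_1,f_2): lcm = x*y. S = y**2 + 1.
  leading term y**2: no divisor's leading term divides it; move y**2 to the remainder.
  leading term 1: no divisor's leading term divides it; move 1 to the remainder.
  remainder y**2 + 1 ≠ 0; add g_3 = y**2 + 1 to the basis.

The other S-polynomials (S(f_1,g_3), S(f_2,g_3)) all reduce to 0 modulo the current basis, so we have a Gröbner basis.
Inter-reduce: drop elements whose leading term is divisible by another's, tail-reduce, and make monic.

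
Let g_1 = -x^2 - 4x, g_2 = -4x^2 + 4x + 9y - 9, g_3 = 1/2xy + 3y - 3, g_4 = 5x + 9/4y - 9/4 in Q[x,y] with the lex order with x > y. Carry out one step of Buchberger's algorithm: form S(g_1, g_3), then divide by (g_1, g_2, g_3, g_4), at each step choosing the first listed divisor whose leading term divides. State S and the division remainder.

lcm(LM(g_1), LM(g_3)) = x^2y.
S = (lcm/LT(g_1))·g_1 − (lcm/LT(g_3))·g_3 = -2xy + 6x.
Reduce S modulo (g_1, g_2, g_3, g_4) in that order:
  leading term xy: subtract (-4)·g_3 from -2xy + 6x → 6x + 12y - 12
  leading term x: subtract (6/5)·g_4 from 6x + 12y - 12 → 93/10y - 93/10
  leading term y: no divisor's leading term divides it; move 93/10y to the remainder.
  leading term 1: no divisor's leading term divides it; move -93/10 to the remainder.
The remainder 93/10y - 93/10 is nonzero, so it would be added as the next basis element.
An S-polynomial is built so that the two leading terms cancel; whether anything survives reduction is exactly the Gröbner-basis criterion.

S(g_1, g_3) = -2xy + 6x; remainder on division = 93/10y - 93/10.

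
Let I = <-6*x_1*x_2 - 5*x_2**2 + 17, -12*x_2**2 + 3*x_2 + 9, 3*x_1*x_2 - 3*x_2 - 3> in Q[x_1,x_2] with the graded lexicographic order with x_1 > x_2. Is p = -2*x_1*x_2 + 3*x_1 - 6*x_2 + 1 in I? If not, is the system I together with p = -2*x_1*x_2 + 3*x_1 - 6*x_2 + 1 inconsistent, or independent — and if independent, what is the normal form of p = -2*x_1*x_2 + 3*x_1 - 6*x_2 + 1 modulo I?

First compute the reduced Gröbner basis of I by Buchberger's algorithm.
f_1 = -6*x_1*x_2 - 5*x_2**2 + 17, LT = x_1*x_2.
f_2 = -12*x_2**2 + 3*x_2 + 9, LT = x_2**2.
f_3 = 3*x_1*x_2 - 3*x_2 - 3, LT = x_1*x_2.

S(f_1,f_2): lcm = x_1*x_2**2. S = 5/6*x_2**3 + 1/4*x_1*x_2 + 3/4*x_1 - 17/6*x_2.
  leading term x_2**3: subtract (-5/72*x_2)·f_2 from 5/6*x_2**3 + 1/4*x_1*x_2 + 3/4*x_1 - 17/6*x_2 → 1/4*x_1*x_2 + 5/24*x_2**2 + 3/4*x_1 - 53/24*x_2
  leading term x_1*x_2: subtract (-1/24)·f_1 from 1/4*x_1*x_2 + 5/24*x_2**2 + 3/4*x_1 - 53/24*x_2 → 3/4*x_1 - 53/24*x_2 + 17/24
  leading term x_1: no divisor's leading term divides it; move 3/4*x_1 to the remainder.
  leading term x_2: no divisor's leading term divides it; move -53/24*x_2 to the remainder.
  leading term 1: no divisor's leading term divides it; move 17/24 to the remainder.
  remainder 3/4*x_1 - 53/24*x_2 + 17/24 ≠ 0; add h_4 = 3/4*x_1 - 53/24*x_2 + 17/24 to the basis.

S(f_1,f_3): lcm = x_1*x_2. S = 5/6*x_2**2 + x_2 - 11/6.
  leading term x_2**2: subtract (-5/72)·f_2 from 5/6*x_2**2 + x_2 - 11/6 → 29/24*x_2 - 29/24
  leading term x_2: no divisor's leading term divides it; move 29/24*x_2 to the remainder.
  leading term 1: no divisor's leading term divides it; move -29/24 to the remainder.
  remainder 29/24*x_2 - 29/24 ≠ 0; add h_5 = 29/24*x_2 - 29/24 to the basis.

S(f_2,f_3): lcm = x_1*x_2**2. S = -1/4*x_1*x_2 + x_2**2 - 3/4*x_1 + x_2.
  leading term x_1*x_2: subtract (1/24)·f_1 from -1/4*x_1*x_2 + x_2**2 - 3/4*x_1 + x_2 → 29/24*x_2**2 - 3/4*x_1 + x_2 - 17/24
  leading term x_2**2: subtract (-29/288)·f_2 from 29/24*x_2**2 - 3/4*x_1 + x_2 - 17/24 → -3/4*x_1 + 125/96*x_2 + 19/96
  leading term x_1: subtract (-1)·h_4 from -3/4*x_1 + 125/96*x_2 + 19/96 → -29/32*x_2 + 29/32
  leading term x_2: subtract (-3/4)·h_5 from -29/32*x_2 + 29/32 → 0
  remainder 0.

S(f_1,h_4): lcm = x_1*x_2. S = 34/9*x_2**2 - 17/18*x_2 - 17/6.
  leading term x_2**2: subtract (-17/54)·f_2 from 34/9*x_2**2 - 17/18*x_2 - 17/6 → 0
  remainder 0.

S(f_2,h_4): leading monomials are coprime, so the S-polynomial reduces to 0 (Buchberger's first criterion).
S(f_3,h_4): lcm = x_1*x_2. S = 53/18*x_2**2 - 35/18*x_2 - 1.
  leading term x_2**2: subtract (-53/216)·f_2 from 53/18*x_2**2 - 35/18*x_2 - 1 → -29/24*x_2 + 29/24
  leading term x_2: subtract (-1)·h_5 from -29/24*x_2 + 29/24 → 0
  remainder 0.

S(f_1,h_5): lcm = x_1*x_2. S = 5/6*x_2**2 + x_1 - 17/6.
  leading term x_2**2: subtract (-5/72)·f_2 from 5/6*x_2**2 + x_1 - 17/6 → x_1 + 5/24*x_2 - 53/24
  leading term x_1: subtract (4/3)·h_4 from x_1 + 5/24*x_2 - 53/24 → 227/72*x_2 - 227/72
  leading term x_2: subtract (227/87)·h_5 from 227/72*x_2 - 227/72 → 0
  remainder 0.

S(f_2,h_5): lcm = x_2**2. S = 3/4*x_2 - 3/4.
  leading term x_2: subtract (18/29)·h_5 from 3/4*x_2 - 3/4 → 0
  remainder 0.

S(f_3,h_5): lcm = x_1*x_2. S = x_1 - x_2 - 1.
  leading term x_1: subtract (4/3)·h_4 from x_1 - x_2 - 1 → 35/18*x_2 - 35/18
  leading term x_2: subtract (140/87)·h_5 from 35/18*x_2 - 35/18 → 0
  remainder 0.

S(h_4,h_5): leading monomials are coprime, so the S-polynomial reduces to 0 (Buchberger's first criterion).
Every S-polynomial of the final basis reduces to 0, so we have a Gröbner basis.
Inter-reduce: drop elements whose leading term is divisible by another's, tail-reduce, and make monic.
Reduced Gröbner basis: {x_1 - 2, x_2 - 1}.
Label its elements g_1 = x_1 - 2, g_2 = x_2 - 1.

Reduce p = -2*x_1*x_2 + 3*x_1 - 6*x_2 + 1 modulo G:
  leading term x_1*x_2: subtract (-2*x_2)·g_1 from -2*x_1*x_2 + 3*x_1 - 6*x_2 + 1 → 3*x_1 - 10*x_2 + 1
  leading term x_1: subtract (3)·g_1 from 3*x_1 - 10*x_2 + 1 → -10*x_2 + 7
  leading term x_2: subtract (-10)·g_2 from -10*x_2 + 7 → -3
  leading term 1: no divisor's leading term divides it; move -3 to the remainder.
  normal form = -3.
The normal form is nonzero, so p ∉ I. Since p minus its normal form lies in I, I + (p) = I + (r) where r = -3; decide whether this ideal is the whole ring.
Here r = -3 is a nonzero constant, hence a unit: 1 ∈ I + (p), the Gröbner basis of I + (p) is {1}, and the enlarged system has no common solution — adjoining p is inconsistent.

Adjoining -2*x_1*x_2 + 3*x_1 - 6*x_2 + 1 makes the ideal the whole ring: the system is inconsistent.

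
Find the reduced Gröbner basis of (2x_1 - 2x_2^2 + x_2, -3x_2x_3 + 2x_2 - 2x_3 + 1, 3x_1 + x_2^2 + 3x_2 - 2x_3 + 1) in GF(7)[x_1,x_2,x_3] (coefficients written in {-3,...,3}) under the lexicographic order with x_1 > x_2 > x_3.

G = {x_1 + 3x_3 + 2, x_2 + x_3^2 - 2, x_3^3 - 3x_3^2 + 2x_3 - 3}

f_1 = 2x_1 - 2x_2^2 + x_2, LT = x_1.
f_2 = -3x_2x_3 + 2x_2 - 2x_3 + 1, LT = x_2x_3.
f_3 = 3x_1 + x_2^2 + 3x_2 - 2x_3 + 1, LT = x_1.

S(f_1,f_3): lcm = x_1. S = x_2^2 + 3x_2 + 3x_3 + 2.
  leading term x_2^2: no divisor's leading term divides it; move x_2^2 to the remainder.
  leading term x_2: no divisor's leading term divides it; move 3x_2 to the remainder.
  leading term x_3: no divisor's leading term divides it; move 3x_3 to the remainder.
  leading term 1: no divisor's leading term divides it; move 2 to the remainder.
  remainder x_2^2 + 3x_2 + 3x_3 + 2 ≠ 0; add g_4 = x_2^2 + 3x_2 + 3x_3 + 2 to the basis.

S(f_2,g_4): lcm = x_2^2x_3. S = -3x_2^2 + 2x_2 - 3x_3^2 - 2x_3.
  leading term x_2^2: subtract (-3)·g_4 from -3x_2^2 + 2x_2 - 3x_3^2 - 2x_3 → -3x_2 - 3x_3^2 - 1
  leading term x_2: no divisor's leading term divides it; move -3x_2 to the remainder.
  leading term x_3^2: no divisor's leading term divides it; move -3x_3^2 to the remainder.
  leading term 1: no divisor's leading term divides it; move -1 to the remainder.
  remainder -3x_2 - 3x_3^2 - 1 ≠ 0; add g_5 = -3x_2 - 3x_3^2 - 1 to the basis.

S(f_2,g_5): lcm = x_2x_3. S = -3x_2 - x_3^3 - 2x_3 + 2.
  leading term x_2: subtract (1)·g_5 from -3x_2 - x_3^3 - 2x_3 + 2 → -x_3^3 + 3x_3^2 - 2x_3 + 3
  leading term x_3^3: no divisor's leading term divides it; move -x_3^3 to the remainder.
  leading term x_3^2: no divisor's leading term divides it; move 3x_3^2 to the remainder.
  leading term x_3: no divisor's leading term divides it; move -2x_3 to the remainder.
  leading term 1: no divisor's leading term divides it; move 3 to the remainder.
  remainder -x_3^3 + 3x_3^2 - 2x_3 + 3 ≠ 0; add g_6 = -x_3^3 + 3x_3^2 - 2x_3 + 3 to the basis.

The other S-polynomials (S(f_1,f_2), S(f_2,f_3), S(f_1,g_4), S(f_3,g_4), S(f_1,g_5), S(f_3,g_5), S(g_4,g_5), S(f_1,g_6), S(f_2,g_6), S(f_3,g_6), S(g_4,g_6), S(g_5,g_6)) all reduce to 0 modulo the current basis, so we have a Gröbner basis.
Inter-reduce: drop elements whose leading term is divisible by another's, tail-reduce, and make monic.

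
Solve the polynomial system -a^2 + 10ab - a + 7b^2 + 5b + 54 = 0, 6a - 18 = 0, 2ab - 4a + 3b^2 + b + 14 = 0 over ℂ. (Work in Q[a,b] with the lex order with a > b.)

{(3, -2)}

Compute a lex Gröbner basis by Buchberger's algorithm.
f_1 = -a^2 + 10ab - a + 7b^2 + 5b + 54, LT = a^2.
f_2 = 6a - 18, LT = a.
f_3 = 2ab - 4a + 3b^2 + b + 14, LT = ab.

S(f_1,f_2): lcm = a^2. S = -10ab + 4a - 7b^2 - 5b - 54.
  leading term ab: subtract (-5/3b)·f_2 from -10ab + 4a - 7b^2 - 5b - 54 → 4a - 7b^2 - 35b - 54
  leading term a: subtract (2/3)·f_2 from 4a - 7b^2 - 35b - 54 → -7b^2 - 35b - 42
  leading term b^2: no divisor's leading term divides it; move -7b^2 to the remainder.
  leading term b: no divisor's leading term divides it; move -35b to the remainder.
  leading term 1: no divisor's leading term divides it; move -42 to the remainder.
  remainder -7b^2 - 35b - 42 ≠ 0; add h_4 = -7b^2 - 35b - 42 to the basis.

S(f_1,f_3): lcm = a^2b. S = 2a^2 - 23/2ab^2 + 1/2ab - 7a - 7b^3 - 5b^2 - 54b.
  leading term a^2: subtract (-2)·f_1 from 2a^2 - 23/2ab^2 + 1/2ab - 7a - 7b^3 - 5b^2 - 54b → -23/2ab^2 + 41/2ab - 9a - 7b^3 + 9b^2 - 44b + 108
  leading term ab^2: subtract (-23/12b^2)·f_2 from -23/2ab^2 + 41/2ab - 9a - 7b^3 + 9b^2 - 44b + 108 → 41/2ab - 9a - 7b^3 - 51/2b^2 - 44b + 108
  leading term ab: subtract (41/12b)·f_2 from 41/2ab - 9a - 7b^3 - 51/2b^2 - 44b + 108 → -9a - 7b^3 - 51/2b^2 + 35/2b + 108
  leading term a: subtract (-3/2)·f_2 from -9a - 7b^3 - 51/2b^2 + 35/2b + 108 → -7b^3 - 51/2b^2 + 35/2b + 81
  leading term b^3: subtract (b)·h_4 from -7b^3 - 51/2b^2 + 35/2b + 81 → 19/2b^2 + 119/2b + 81
  leading term b^2: subtract (-19/14)·h_4 from 19/2b^2 + 119/2b + 81 → 12b + 24
  leading term b: no divisor's leading term divides it; move 12b to the remainder.
  leading term 1: no divisor's leading term divides it; move 24 to the remainder.
  remainder 12b + 24 ≠ 0; add h_5 = 12b + 24 to the basis.

S(f_2,f_3): lcm = ab. S = 2a - 3/2b^2 - 7/2b - 7.
  leading term a: subtract (1/3)·f_2 from 2a - 3/2b^2 - 7/2b - 7 → -3/2b^2 - 7/2b - 1
  leading term b^2: subtract (3/14)·h_4 from -3/2b^2 - 7/2b - 1 → 4b + 8
  leading term b: subtract (1/3)·h_5 from 4b + 8 → 0
  remainder 0.

S(f_1,h_4): leading monomials are coprime, so the S-polynomial reduces to 0 (Buchberger's first criterion).
S(f_2,h_4): leading monomials are coprime, so the S-polynomial reduces to 0 (Buchberger's first criterion).
S(f_3,h_4): lcm = ab^2. S = -7ab - 6a + 3/2b^3 + 1/2b^2 + 7b.
  leading term ab: subtract (-7/6b)·f_2 from -7ab - 6a + 3/2b^3 + 1/2b^2 + 7b → -6a + 3/2b^3 + 1/2b^2 - 14b
  leading term a: subtract (-1)·f_2 from -6a + 3/2b^3 + 1/2b^2 - 14b → 3/2b^3 + 1/2b^2 - 14b - 18
  leading term b^3: subtract (-3/14b)·h_4 from 3/2b^3 + 1/2b^2 - 14b - 18 → -7b^2 - 23b - 18
  leading term b^2: subtract (1)·h_4 from -7b^2 - 23b - 18 → 12b + 24
  leading term b: subtract (1)·h_5 from 12b + 24 → 0
  remainder 0.

S(f_1,h_5): leading monomials are coprime, so the S-polynomial reduces to 0 (Buchberger's first criterion).
S(f_2,h_5): leading monomials are coprime, so the S-polynomial reduces to 0 (Buchberger's first criterion).
S(f_3,h_5): lcm = ab. S = -4a + 3/2b^2 + 1/2b + 7.
  leading term a: subtract (-2/3)·f_2 from -4a + 3/2b^2 + 1/2b + 7 → 3/2b^2 + 1/2b - 5
  leading term b^2: subtract (-3/14)·h_4 from 3/2b^2 + 1/2b - 5 → -7b - 14
  leading term b: subtract (-7/12)·h_5 from -7b - 14 → 0
  remainder 0.

S(h_4,h_5): lcm = b^2. S = 3b + 6.
  leading term b: subtract (1/4)·h_5 from 3b + 6 → 0
  remainder 0.

Every S-polynomial of the final basis reduces to 0, so we have a Gröbner basis.
Inter-reduce: drop elements whose leading term is divisible by another's, tail-reduce, and make monic.
Reduced Gröbner basis: {a - 3, b + 2}.

A lex Gröbner basis eliminates variables successively. Here b + 2 depends only on b, with roots {-2}; lifting each root through the earlier basis elements recovers the full solutions.
  b = -2: the earlier basis element becomes a - 3 = 0, giving a = 3 — point (3, -2).
Check: every point annihilates each of the original generators.
This is the nonlinear analogue of row-reducing a linear system.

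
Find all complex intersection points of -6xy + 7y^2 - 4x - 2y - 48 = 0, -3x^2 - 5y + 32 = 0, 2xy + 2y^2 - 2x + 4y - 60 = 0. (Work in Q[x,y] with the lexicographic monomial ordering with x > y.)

{(2, 4)}

Compute a lex Gröbner basis by Buchberger's algorithm.
f_1 = -6xy - 4x + 7y^2 - 2y - 48, LT = xy.
f_2 = -3x^2 - 5y + 32, LT = x^2.
f_3 = 2xy - 2x + 2y^2 + 4y - 60, LT = xy.

S(f_1,f_2): lcm = x^2y. S = 2/3x^2 - 7/6xy^2 + 1/3xy + 8x - 5/3y^2 + 32/3y.
  leading term x^2: subtract (-2/9)·f_2 from 2/3x^2 - 7/6xy^2 + 1/3xy + 8x - 5/3y^2 + 32/3y → -7/6xy^2 + 1/3xy + 8x - 5/3y^2 + 86/9y + 64/9
  leading term xy^2: subtract (7/36y)·f_1 from -7/6xy^2 + 1/3xy + 8x - 5/3y^2 + 86/9y + 64/9 → 10/9xy + 8x - 49/36y^3 - 23/18y^2 + 170/9y + 64/9
  leading term xy: subtract (-5/27)·f_1 from 10/9xy + 8x - 49/36y^3 - 23/18y^2 + 170/9y + 64/9 → 196/27x - 49/36y^3 + 1/54y^2 + 500/27y - 16/9
  leading term x: no divisor's leading term divides it; move 196/27x to the remainder.
  leading term y^3: no divisor's leading term divides it; move -49/36y^3 to the remainder.
  leading term y^2: no divisor's leading term divides it; move 1/54y^2 to the remainder.
  leading term y: no divisor's leading term divides it; move 500/27y to the remainder.
  leading term 1: no divisor's leading term divides it; move -16/9 to the remainder.
  remainder 196/27x - 49/36y^3 + 1/54y^2 + 500/27y - 16/9 ≠ 0; add h_4 = 196/27x - 49/36y^3 + 1/54y^2 + 500/27y - 16/9 to the basis.

S(f_1,f_3): lcm = xy. S = 5/3x - 13/6y^2 - 5/3y + 38.
  leading term x: subtract (45/196)·h_4 from 5/3x - 13/6y^2 - 5/3y + 38 → 5/16y^3 - 851/392y^2 - 290/49y + 1882/49
  leading term y^3: no divisor's leading term divides it; move 5/16y^3 to the remainder.
  leading term y^2: no divisor's leading term divides it; move -851/392y^2 to the remainder.
  leading term y: no divisor's leading term divides it; move -290/49y to the remainder.
  leading term 1: no divisor's leading term divides it; move 1882/49 to the remainder.
  remainder 5/16y^3 - 851/392y^2 - 290/49y + 1882/49 ≠ 0; add h_5 = 5/16y^3 - 851/392y^2 - 290/49y + 1882/49 to the basis.

S(f_2,f_3): lcm = x^2y. S = x^2 - xy^2 - 2xy + 30x + 5/3y^2 - 32/3y.
  leading term x^2: subtract (-1/3)·f_2 from x^2 - xy^2 - 2xy + 30x + 5/3y^2 - 32/3y → -xy^2 - 2xy + 30x + 5/3y^2 - 37/3y + 32/3
  leading term xy^2: subtract (1/6y)·f_1 from -xy^2 - 2xy + 30x + 5/3y^2 - 37/3y + 32/3 → -4/3xy + 30x - 7/6y^3 + 2y^2 - 13/3y + 32/3
  leading term xy: subtract (2/9)·f_1 from -4/3xy + 30x - 7/6y^3 + 2y^2 - 13/3y + 32/3 → 278/9x - 7/6y^3 + 4/9y^2 - 35/9y + 64/3
  leading term x: subtract (417/98)·h_4 from 278/9x - 7/6y^3 + 4/9y^2 - 35/9y + 64/3 → 37/8y^3 + 215/588y^2 - 12155/147y + 1416/49
  leading term y^3: subtract (74/5)·h_5 from 37/8y^3 + 215/588y^2 - 12155/147y + 1416/49 → 3412/105y^2 + 103/21y - 18884/35
  leading term y^2: no divisor's leading term divides it; move 3412/105y^2 to the remainder.
  leading term y: no divisor's leading term divides it; move 103/21y to the remainder.
  leading term 1: no divisor's leading term divides it; move -18884/35 to the remainder.
  remainder 3412/105y^2 + 103/21y - 18884/35 ≠ 0; add h_6 = 3412/105y^2 + 103/21y - 18884/35 to the basis.

S(f_1,h_4): lcm = xy. S = 2/3x + 3/16y^4 - 1/392y^3 - 1093/294y^2 + 85/147y + 8.
  leading term x: subtract (9/98)·h_4 from 2/3x + 3/16y^4 - 1/392y^3 - 1093/294y^2 + 85/147y + 8 → 3/16y^4 + 6/49y^3 - 729/196y^2 - 55/49y + 400/49
  leading term y^4: subtract (3/5y)·h_5 from 3/16y^4 + 6/49y^3 - 729/196y^2 - 55/49y + 400/49 → 57/40y^3 - 33/196y^2 - 5921/245y + 400/49
  leading term y^3: subtract (114/25)·h_5 from 57/40y^3 - 33/196y^2 - 5921/245y + 400/49 → 23841/2450y^2 + 691/245y - 204548/1225
  leading term y^2: subtract (71523/238840)·h_6 from 23841/2450y^2 + 691/245y - 204548/1225 → 322823/238840y - 322823/59710
  leading term y: no divisor's leading term divides it; move 322823/238840y to the remainder.
  leading term 1: no divisor's leading term divides it; move -322823/59710 to the remainder.
  remainder 322823/238840y - 322823/59710 ≠ 0; add h_7 = 322823/238840y - 322823/59710 to the basis.

The other S-polynomials (S(f_2,h_4), S(f_3,h_4), S(f_1,h_5), S(f_2,h_5), S(f_3,h_5), S(h_4,h_5), S(f_1,h_6), S(f_2,h_6), S(f_3,h_6), S(h_4,h_6), S(h_5,h_6), S(f_1,h_7), S(f_2,h_7), S(f_3,h_7), S(h_4,h_7), S(h_5,h_7), S(h_6,h_7)) all reduce to 0 modulo the current basis, so we have a Gröbner basis.
Inter-reduce: drop elements whose leading term is divisible by another's, tail-reduce, and make monic.
Reduced Gröbner basis: {x - 2, y - 4}.

Elimination: the polynomial y - 4 lies in the elimination ideal for y, so y ∈ {4}. For each such y, the remaining basis elements (now univariate) give the rest of the solution.
  y = 4: the earlier basis element becomes x - 2 = 0, giving x = 2 — point (2, 4).
Check: every point annihilates each of the original generators.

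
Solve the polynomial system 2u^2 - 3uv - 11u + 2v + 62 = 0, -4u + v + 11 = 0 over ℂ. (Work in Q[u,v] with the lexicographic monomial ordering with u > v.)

{(-1, -15), (4, 5)}

Compute a lex Gröbner basis by Buchberger's algorithm.
f_1 = 2u^2 - 3uv - 11u + 2v + 62, LT = u^2.
f_2 = -4u + v + 11, LT = u.

S(f_1,f_2): lcm = u^2. S = -5/4uv - 11/4u + v + 31.
  leading term uv: subtract (5/16v)·f_2 from -5/4uv - 11/4u + v + 31 → -11/4u - 5/16v^2 - 39/16v + 31
  leading term u: subtract (11/16)·f_2 from -11/4u - 5/16v^2 - 39/16v + 31 → -5/16v^2 - 25/8v + 375/16
  leading term v^2: no divisor's leading term divides it; move -5/16v^2 to the remainder.
  leading term v: no divisor's leading term divides it; move -25/8v to the remainder.
  leading term 1: no divisor's leading term divides it; move 375/16 to the remainder.
  remainder -5/16v^2 - 25/8v + 375/16 ≠ 0; add h_3 = -5/16v^2 - 25/8v + 375/16 to the basis.

The other S-polynomials (S(f_1,h_3), S(f_2,h_3)) all reduce to 0 modulo the current basis, so we have a Gröbner basis.
Inter-reduce: drop elements whose leading term is divisible by another's, tail-reduce, and make monic.
Reduced Gröbner basis: {u - 1/4v - 11/4, v^2 + 10v - 75}.

The lex basis is triangular: the last element involves only v. Solving v^2 + 10v - 75 = 0 gives v ∈ {-15, 5}; substituting each value into the earlier elements determines the remaining variables.
  v = -15: the earlier basis element becomes u + 1 = 0, giving u = -1 — point (-1, -15).
  v = 5: the earlier basis element becomes u - 4 = 0, giving u = 4 — point (4, 5).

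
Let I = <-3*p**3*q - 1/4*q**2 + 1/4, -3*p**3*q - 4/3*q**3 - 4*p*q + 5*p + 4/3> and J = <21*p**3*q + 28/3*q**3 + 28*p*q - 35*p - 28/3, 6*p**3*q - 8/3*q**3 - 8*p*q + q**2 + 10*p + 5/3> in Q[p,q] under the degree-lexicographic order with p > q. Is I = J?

Yes, the ideals are equal.

For a fixed monomial order, each ideal has a unique reduced Gröbner basis; comparing bases decides equality.
Buchberger on the first generating set:
f_1 = -3*p**3*q - 1/4*q**2 + 1/4, LT = p**3*q.
f_2 = -3*p**3*q - 4/3*q**3 - 4*p*q + 5*p + 4/3, LT = p**3*q.

S(f_1,f_2): lcm = p**3*q. S = -4/9*q**3 - 4/3*p*q + 1/12*q**2 + 5/3*p + 13/36.
  leading term q**3: no divisor's leading term divides it; move -4/9*q**3 to the remainder.
  leading term p*q: no divisor's leading term divides it; move -4/3*p*q to the remainder.
  leading term q**2: no divisor's leading term divides it; move 1/12*q**2 to the remainder.
  leading term p: no divisor's leading term divides it; move 5/3*p to the remainder.
  leading term 1: no divisor's leading term divides it; move 13/36 to the remainder.
  remainder -4/9*q**3 - 4/3*p*q + 1/12*q**2 + 5/3*p + 13/36 ≠ 0; add g_3 = -4/9*q**3 - 4/3*p*q + 1/12*q**2 + 5/3*p + 13/36 to the basis.

S(f_1,g_3): lcm = p**3*q**3. S = -3*p**4*q + 3/16*p**3*q**2 + 15/4*p**4 + 1/12*q**4 + 13/16*p**3 - 1/12*q**2.
  leading term p**4*q: subtract (p)·f_1 from -3*p**4*q + 3/16*p**3*q**2 + 15/4*p**4 + 1/12*q**4 + 13/16*p**3 - 1/12*q**2 → 3/16*p**3*q**2 + 15/4*p**4 + 1/12*q**4 + 13/16*p**3 + 1/4*p*q**2 - 1/12*q**2 - 1/4*p
  leading term p**3*q**2: subtract (-1/16*q)·f_1 from 3/16*p**3*q**2 + 15/4*p**4 + 1/12*q**4 + 13/16*p**3 + 1/4*p*q**2 - 1/12*q**2 - 1/4*p → 15/4*p**4 + 1/12*q**4 + 13/16*p**3 + 1/4*p*q**2 - 1/64*q**3 - 1/12*q**2 - 1/4*p + 1/64*q
  leading term p**4: no divisor's leading term divides it; move 15/4*p**4 to the remainder.
  leading term q**4: subtract (-3/16*q)·g_3 from 1/12*q**4 + 13/16*p**3 + 1/4*p*q**2 - 1/64*q**3 - 1/12*q**2 - 1/4*p + 1/64*q → 13/16*p**3 + 5/16*p*q - 1/12*q**2 - 1/4*p + 1/12*q
  leading term p**3: no divisor's leading term divides it; move 13/16*p**3 to the remainder.
  leading term p*q: no divisor's leading term divides it; move 5/16*p*q to the remainder.
  leading term q**2: no divisor's leading term divides it; move -1/12*q**2 to the remainder.
  leading term p: no divisor's leading term divides it; move -1/4*p to the remainder.
  leading term q: no divisor's leading term divides it; move 1/12*q to the remainder.
  remainder 15/4*p**4 + 13/16*p**3 + 5/16*p*q - 1/12*q**2 - 1/4*p + 1/12*q ≠ 0; add g_4 = 15/4*p**4 + 13/16*p**3 + 5/16*p*q - 1/12*q**2 - 1/4*p + 1/12*q to the basis.

The other S-polynomials (S(f_2,g_3), S(f_1,g_4), S(f_2,g_4), S(g_3,g_4)) all reduce to 0 modulo the current basis, so we have a Gröbner basis.
Inter-reduce: drop elements whose leading term is divisible by another's, tail-reduce, and make monic.
Reduced Gröbner basis: {p**4 + 13/60*p**3 + 1/12*p*q - 1/45*q**2 - 1/15*p + 1/45*q, p**3*q + 1/12*q**2 - 1/12, q**3 + 3*p*q - 3/16*q**2 - 15/4*p - 13/16}.

Buchberger on the second generating set:
h_1 = 21*p**3*q + 28/3*q**3 + 28*p*q - 35*p - 28/3, LT = p**3*q.
h_2 = 6*p**3*q - 8/3*q**3 - 8*p*q + q**2 + 10*p + 5/3, LT = p**3*q.

S(h_1,h_2): lcm = p**3*q. S = 8/9*q**3 + 8/3*p*q - 1/6*q**2 - 10/3*p - 13/18.
  leading term q**3: no divisor's leading term divides it; move 8/9*q**3 to the remainder.
  leading term p*q: no divisor's leading term divides it; move 8/3*p*q to the remainder.
  leading term q**2: no divisor's leading term divides it; move -1/6*q**2 to the remainder.
  leading term p: no divisor's leading term divides it; move -10/3*p to the remainder.
  leading term 1: no divisor's leading term divides it; move -13/18 to the remainder.
  remainder 8/9*q**3 + 8/3*p*q - 1/6*q**2 - 10/3*p - 13/18 ≠ 0; add k_3 = 8/9*q**3 + 8/3*p*q - 1/6*q**2 - 10/3*p - 13/18 to the basis.

S(h_1,k_3): lcm = p**3*q**3. S = -3*p**4*q + 3/16*p**3*q**2 + 4/9*q**5 + 15/4*p**4 + 4/3*p*q**3 + 13/16*p**3 - 5/3*p*q**2 - 4/9*q**2.
  leading term p**4*q: subtract (-1/7*p)·h_1 from -3*p**4*q + 3/16*p**3*q**2 + 4/9*q**5 + 15/4*p**4 + 4/3*p*q**3 + 13/16*p**3 - 5/3*p*q**2 - 4/9*q**2 → 3/16*p**3*q**2 + 4/9*q**5 + 15/4*p**4 + 8/3*p*q**3 + 13/16*p**3 + 4*p**2*q - 5/3*p*q**2 - 5*p**2 - 4/9*q**2 - 4/3*p
  leading term p**3*q**2: subtract (1/112*q)·h_1 from 3/16*p**3*q**2 + 4/9*q**5 + 15/4*p**4 + 8/3*p*q**3 + 13/16*p**3 + 4*p**2*q - 5/3*p*q**2 - 5*p**2 - 4/9*q**2 - 4/3*p → 4/9*q**5 + 15/4*p**4 + 8/3*p*q**3 - 1/12*q**4 + 13/16*p**3 + 4*p**2*q - 23/12*p*q**2 - 5*p**2 + 5/16*p*q - 4/9*q**2 - 4/3*p + 1/12*q
  leading term q**5: subtract (1/2*q**2)·k_3 from 4/9*q**5 + 15/4*p**4 + 8/3*p*q**3 - 1/12*q**4 + 13/16*p**3 + 4*p**2*q - 23/12*p*q**2 - 5*p**2 + 5/16*p*q - 4/9*q**2 - 4/3*p + 1/12*q → 15/4*p**4 + 4/3*p*q**3 + 13/16*p**3 + 4*p**2*q - 1/4*p*q**2 - 5*p**2 + 5/16*p*q - 1/12*q**2 - 4/3*p + 1/12*q
  leading term p**4: no divisor's leading term divides it; move 15/4*p**4 to the remainder.
  leading term p*q**3: subtract (3/2*p)·k_3 from 4/3*p*q**3 + 13/16*p**3 + 4*p**2*q - 1/4*p*q**2 - 5*p**2 + 5/16*p*q - 1/12*q**2 - 4/3*p + 1/12*q → 13/16*p**3 + 5/16*p*q - 1/12*q**2 - 1/4*p + 1/12*q
  leading term p**3: no divisor's leading term divides it; move 13/16*p**3 to the remainder.
  leading term p*q: no divisor's leading term divides it; move 5/16*p*q to the remainder.
  leading term q**2: no divisor's leading term divides it; move -1/12*q**2 to the remainder.
  leading term p: no divisor's leading term divides it; move -1/4*p to the remainder.
  leading term q: no divisor's leading term divides it; move 1/12*q to the remainder.
  remainder 15/4*p**4 + 13/16*p**3 + 5/16*p*q - 1/12*q**2 - 1/4*p + 1/12*q ≠ 0; add k_4 = 15/4*p**4 + 13/16*p**3 + 5/16*p*q - 1/12*q**2 - 1/4*p + 1/12*q to the basis.

The other S-polynomials (S(h_2,k_3), S(h_1,k_4), S(h_2,k_4), S(k_3,k_4)) all reduce to 0 modulo the current basis, so we have a Gröbner basis.
Inter-reduce: drop elements whose leading term is divisible by another's, tail-reduce, and make monic.
Reduced Gröbner basis: {p**4 + 13/60*p**3 + 1/12*p*q - 1/45*q**2 - 1/15*p + 1/45*q, p**3*q + 1/12*q**2 - 1/12, q**3 + 3*p*q - 3/16*q**2 - 15/4*p - 13/16}.

The two bases agree; hence the ideals are identical.
The choice of monomial ordering does not affect the verdict — as long as both bases are computed under the same ordering, their equality decides ideal equality.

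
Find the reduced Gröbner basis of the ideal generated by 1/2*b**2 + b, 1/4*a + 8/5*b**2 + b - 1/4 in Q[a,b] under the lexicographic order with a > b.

G = {a - 44/5*b - 1, b**2 + 2*b}

f_1 = 1/2*b**2 + b, LT = b**2.
f_2 = 1/4*a + 8/5*b**2 + b - 1/4, LT = a.

The S-polynomials (S(f_1,f_2)) all reduce to 0 modulo the current basis, so we have a Gröbner basis.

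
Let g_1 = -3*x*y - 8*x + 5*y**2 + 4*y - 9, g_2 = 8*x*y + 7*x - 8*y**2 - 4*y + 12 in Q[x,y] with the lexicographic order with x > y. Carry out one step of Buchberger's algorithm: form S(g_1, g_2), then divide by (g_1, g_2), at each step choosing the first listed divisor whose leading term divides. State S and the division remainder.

lcm(LM(g_1), LM(g_2)) = x*y.
S = (lcm/LT(g_1))·g_1 − (lcm/LT(g_2))·g_2 = 43/24*x - 2/3*y**2 - 5/6*y + 3/2.
Reduce S modulo (g_1, g_2) in that order:
  leading term x: no divisor's leading term divides it; move 43/24*x to the remainder.
  leading term y**2: no divisor's leading term divides it; move -2/3*y**2 to the remainder.
  leading term y: no divisor's leading term divides it; move -5/6*y to the remainder.
  leading term 1: no divisor's leading term divides it; move 3/2 to the remainder.
The remainder 43/24*x - 2/3*y**2 - 5/6*y + 3/2 is nonzero, so it would be added as the next basis element.

S(g_1, g_2) = 43/24*x - 2/3*y**2 - 5/6*y + 3/2; remainder on division = 43/24*x - 2/3*y**2 - 5/6*y + 3/2.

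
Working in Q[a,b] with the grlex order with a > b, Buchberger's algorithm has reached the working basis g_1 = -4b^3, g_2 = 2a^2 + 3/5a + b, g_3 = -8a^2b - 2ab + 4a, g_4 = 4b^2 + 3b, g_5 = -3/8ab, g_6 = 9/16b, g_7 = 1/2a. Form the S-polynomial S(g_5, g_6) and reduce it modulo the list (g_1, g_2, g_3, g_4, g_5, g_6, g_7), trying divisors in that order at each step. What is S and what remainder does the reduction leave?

lcm(LM(g_5), LM(g_6)) = ab.
S = (lcm/LT(g_5))·g_5 − (lcm/LT(g_6))·g_6 = 0.
Reduce S modulo (g_1, g_2, g_3, g_4, g_5, g_6, g_7) in that order:
The remainder is 0, so this S-polynomial contributes no new basis element.

S(g_5, g_6) = 0; remainder on division = 0.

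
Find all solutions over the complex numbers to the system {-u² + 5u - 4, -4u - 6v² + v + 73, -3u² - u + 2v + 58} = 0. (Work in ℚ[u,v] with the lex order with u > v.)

Compute a lex Gröbner basis by Buchberger's algorithm.
f_1 = -u² + 5u - 4, LT = u².
f_2 = -4u - 6v² + v + 73, LT = u.
f_3 = -3u² - u + 2v + 58, LT = u².

S(f_1,f_2): lcm = u². S = -3/2uv² + ¼uv + 53/4u + 4.
  leading term uv²: subtract (⅜v²)·f_2 from -3/2uv² + ¼uv + 53/4u + 4 → ¼uv + 53/4u + 9/4v⁴ - ⅜v³ - 219/8v² + 4
  leading term uv: subtract (-1/16v)·f_2 from ¼uv + 53/4u + 9/4v⁴ - ⅜v³ - 219/8v² + 4 → 53/4u + 9/4v⁴ - ¾v³ - 437/16v² + 73/16v + 4
  leading term u: subtract (-53/16)·f_2 from 53/4u + 9/4v⁴ - ¾v³ - 437/16v² + 73/16v + 4 → 9/4v⁴ - ¾v³ - 755/16v² + 63/8v + 3933/16
  leading term v⁴: no divisor's leading term divides it; move 9/4v⁴ to the remainder.
  leading term v³: no divisor's leading term divides it; move -¾v³ to the remainder.
  leading term v²: no divisor's leading term divides it; move -755/16v² to the remainder.
  leading term v: no divisor's leading term divides it; move 63/8v to the remainder.
  leading term 1: no divisor's leading term divides it; move 3933/16 to the remainder.
  remainder 9/4v⁴ - ¾v³ - 755/16v² + 63/8v + 3933/16 ≠ 0; add h_4 = 9/4v⁴ - ¾v³ - 755/16v² + 63/8v + 3933/16 to the basis.

S(f_1,f_3): lcm = u². S = -16/3u + ⅔v + 70/3.
  leading term u: subtract (4/3)·f_2 from -16/3u + ⅔v + 70/3 → 8v² - ⅔v - 74
  leading term v²: no divisor's leading term divides it; move 8v² to the remainder.
  leading term v: no divisor's leading term divides it; move -⅔v to the remainder.
  leading term 1: no divisor's leading term divides it; move -74 to the remainder.
  remainder 8v² - ⅔v - 74 ≠ 0; add h_5 = 8v² - ⅔v - 74 to the basis.

S(h_4,h_5): lcm = v⁴. S = -¼v³ - 211/18v² + 7/2v + 437/4.
  leading term v³: subtract (-1/32v)·h_5 from -¼v³ - 211/18v² + 7/2v + 437/4 → -1691/144v² + 19/16v + 437/4
  leading term v²: subtract (-1691/1152)·h_5 from -1691/144v² + 19/16v + 437/4 → 361/1728v + 361/576
  leading term v: no divisor's leading term divides it; move 361/1728v to the remainder.
  leading term 1: no divisor's leading term divides it; move 361/576 to the remainder.
  remainder 361/1728v + 361/576 ≠ 0; add h_6 = 361/1728v + 361/576 to the basis.

The other S-polynomials (S(f_2,f_3), S(f_1,h_4), S(f_2,h_4), S(f_3,h_4), S(f_1,h_5), S(f_2,h_5), S(f_3,h_5), S(f_1,h_6), S(f_2,h_6), S(f_3,h_6), S(h_4,h_6), S(h_5,h_6)) all reduce to 0 modulo the current basis, so we have a Gröbner basis.
Inter-reduce: drop elements whose leading term is divisible by another's, tail-reduce, and make monic.
Reduced Gröbner basis: {u - 4, v + 3}.

The lex basis is triangular: the last element involves only v. Solving v + 3 = 0 gives v ∈ {-3}; substituting each value into the earlier elements determines the remaining variables.
  v = -3: the earlier basis element becomes u - 4 = 0, giving u = 4 — point (4, -3).

{(4, -3)}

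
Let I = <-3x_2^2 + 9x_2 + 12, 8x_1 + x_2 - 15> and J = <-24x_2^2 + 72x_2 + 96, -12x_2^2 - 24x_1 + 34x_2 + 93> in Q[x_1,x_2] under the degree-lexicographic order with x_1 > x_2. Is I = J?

No, the ideals differ.

For a fixed monomial order, each ideal has a unique reduced Gröbner basis; comparing bases decides equality.
Buchberger on the first generating set:
f_1 = -3x_2^2 + 9x_2 + 12, LT = x_2^2.
f_2 = 8x_1 + x_2 - 15, LT = x_1.

The S-polynomials (S(f_1,f_2)) all reduce to 0 modulo the current basis, so we have a Gröbner basis.
Inter-reduce: drop elements whose leading term is divisible by another's, tail-reduce, and make monic.
Reduced Gröbner basis: {x_2^2 - 3x_2 - 4, x_1 + 1/8x_2 - 15/8}.

Buchberger on the second generating set:
h_1 = -24x_2^2 + 72x_2 + 96, LT = x_2^2.
h_2 = -12x_2^2 - 24x_1 + 34x_2 + 93, LT = x_2^2.

S(h_1,h_2): lcm = x_2^2. S = -2x_1 - 1/6x_2 + 15/4.
  leading term x_1: no divisor's leading term divides it; move -2x_1 to the remainder.
  leading term x_2: no divisor's leading term divides it; move -1/6x_2 to the remainder.
  leading term 1: no divisor's leading term divides it; move 15/4 to the remainder.
  remainder -2x_1 - 1/6x_2 + 15/4 ≠ 0; add k_3 = -2x_1 - 1/6x_2 + 15/4 to the basis.

The other S-polynomials (S(h_1,k_3), S(h_2,k_3)) all reduce to 0 modulo the current basis, so we have a Gröbner basis.
Inter-reduce: drop elements whose leading term is divisible by another's, tail-reduce, and make monic.
Reduced Gröbner basis: {x_2^2 - 3x_2 - 4, x_1 + 1/12x_2 - 15/8}.

These differ, so the ideals are not equal.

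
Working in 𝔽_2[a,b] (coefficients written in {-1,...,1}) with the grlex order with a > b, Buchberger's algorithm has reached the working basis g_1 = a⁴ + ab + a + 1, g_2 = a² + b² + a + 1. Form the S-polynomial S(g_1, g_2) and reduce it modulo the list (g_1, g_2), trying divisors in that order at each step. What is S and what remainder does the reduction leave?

S(g_1, g_2) = a²b² + a³ + a² + ab + a + 1; remainder on division = b⁴ + ab + b² + 1.

lcm(LM(g_1), LM(g_2)) = a⁴.
S = (lcm/LT(g_1))·g_1 − (lcm/LT(g_2))·g_2 = a²b² + a³ + a² + ab + a + 1.
Reduce S modulo (g_1, g_2) in that order:
  leading term a²b²: subtract (b²)·g_2 from a²b² + a³ + a² + ab + a + 1 → b⁴ + a³ + ab² + a² + ab + b² + a + 1
  leading term b⁴: no divisor's leading term divides it; move b⁴ to the remainder.
  leading term a³: subtract (a)·g_2 from a³ + ab² + a² + ab + b² + a + 1 → ab + b² + 1
  leading term ab: no divisor's leading term divides it; move ab to the remainder.
  leading term b²: no divisor's leading term divides it; move b² to the remainder.
  leading term 1: no divisor's leading term divides it; move 1 to the remainder.
The remainder b⁴ + ab + b² + 1 is nonzero, so it would be added as the next basis element.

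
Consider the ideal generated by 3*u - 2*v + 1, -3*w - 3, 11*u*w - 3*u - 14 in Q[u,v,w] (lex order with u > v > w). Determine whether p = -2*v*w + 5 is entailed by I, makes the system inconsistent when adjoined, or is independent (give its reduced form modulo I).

Adjoining -2*v*w + 5 makes the ideal the whole ring: the system is inconsistent.

First compute the reduced Gröbner basis of I by Buchberger's algorithm.
f_1 = 3*u - 2*v + 1, LT = u.
f_2 = -3*w - 3, LT = w.
f_3 = 11*u*w - 3*u - 14, LT = u*w.

S(f_1,f_3): lcm = u*w. S = 3/11*u - 2/3*v*w + 1/3*w + 14/11.
  reduce S modulo (f_1, f_2, f_3):
  remainder 28/33*v + 28/33 ≠ 0; add h_4 = 28/33*v + 28/33 to the basis.

The other S-polynomials (S(f_1,f_2), S(f_2,f_3), S(f_1,h_4), S(f_2,h_4), S(f_3,h_4)) all reduce to 0 modulo the current basis, so we have a Gröbner basis.
Inter-reduce: drop elements whose leading term is divisible by another's, tail-reduce, and make monic.
Reduced Gröbner basis: {u + 1, v + 1, w + 1}.
Label its elements g_1 = u + 1, g_2 = v + 1, g_3 = w + 1.

Reduce p = -2*v*w + 5 modulo G:
  leading term v*w: subtract (-2*w)·g_2 from -2*v*w + 5 → 2*w + 5
  leading term w: subtract (2)·g_3 from 2*w + 5 → 3
  leading term 1: no divisor's leading term divides it; move 3 to the remainder.
  normal form = 3.
The normal form is nonzero, so p ∉ I. Since p minus its normal form lies in I, I + (p) = I + (r) where r = 3; decide whether this ideal is the whole ring.
Here r = 3 is a nonzero constant, hence a unit: 1 ∈ I + (p), the Gröbner basis of I + (p) is {1}, and the enlarged system has no common solution — adjoining p is inconsistent.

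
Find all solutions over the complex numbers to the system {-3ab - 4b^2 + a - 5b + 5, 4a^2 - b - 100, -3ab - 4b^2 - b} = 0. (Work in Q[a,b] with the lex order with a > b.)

{(-5, 0)}

Compute a lex Gröbner basis by Buchberger's algorithm.
f_1 = -3ab + a - 4b^2 - 5b + 5, LT = ab.
f_2 = 4a^2 - b - 100, LT = a^2.
f_3 = -3ab - 4b^2 - b, LT = ab.

S(f_1,f_2): lcm = a^2b. S = -1/3a^2 + 4/3ab^2 + 5/3ab - 5/3a + 1/4b^2 + 25b.
  reduce S modulo (f_1, f_2, f_3):
  remainder -26/27a - 16/9b^3 - 517/108b^2 + 2551/108b - 130/27 ≠ 0; add h_4 = -26/27a - 16/9b^3 - 517/108b^2 + 2551/108b - 130/27 to the basis.

S(f_1,f_3): lcm = ab. S = -1/3a + 4/3b - 5/3.
  reduce S modulo (f_1, f_2, f_3, h_4):
  remainder 8/13b^3 + 517/312b^2 - 2135/312b ≠ 0; add h_5 = 8/13b^3 + 517/312b^2 - 2135/312b to the basis.

S(f_2,f_3): lcm = a^2b. S = -4/3ab^2 - 1/3ab - 1/4b^2 - 25b.
  reduce S modulo (f_1, f_2, f_3, h_4, h_5):
  remainder -16/9b^2 - 259/36b ≠ 0; add h_6 = -16/9b^2 - 259/36b to the basis.

S(f_1,h_4): lcm = ab. S = -1/3a - 24/13b^4 - 517/104b^3 + 8069/312b^2 - 10/3b - 5/3.
  reduce S modulo (f_1, f_2, f_3, h_4, h_5, h_6):
  remainder -105/4b ≠ 0; add h_7 = -105/4b to the basis.

The other S-polynomials (S(f_2,h_4), S(f_3,h_4), S(f_1,h_5), S(f_2,h_5), S(f_3,h_5), S(h_4,h_5), S(f_1,h_6), S(f_2,h_6), S(f_3,h_6), S(h_4,h_6), S(h_5,h_6), S(f_1,h_7), S(f_2,h_7), S(f_3,h_7), S(h_4,h_7), S(h_5,h_7), S(h_6,h_7)) all reduce to 0 modulo the current basis, so we have a Gröbner basis.
Inter-reduce: drop elements whose leading term is divisible by another's, tail-reduce, and make monic.
Reduced Gröbner basis: {a + 5, b}.

From the last basis element, b = 0, so b takes values in {0}. Each choice, substituted upward through the basis, yields the corresponding point(s) of the solution set.
  b = 0: the earlier basis element becomes a + 5 = 0, giving a = -5 — point (-5, 0).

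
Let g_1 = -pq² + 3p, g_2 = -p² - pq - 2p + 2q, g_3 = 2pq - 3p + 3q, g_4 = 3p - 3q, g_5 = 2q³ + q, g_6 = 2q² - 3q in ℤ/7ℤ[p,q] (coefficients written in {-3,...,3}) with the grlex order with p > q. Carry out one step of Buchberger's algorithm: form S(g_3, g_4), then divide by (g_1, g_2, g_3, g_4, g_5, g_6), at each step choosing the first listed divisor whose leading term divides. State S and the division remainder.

lcm(LM(g_3), LM(g_4)) = pq.
S = (lcm/LT(g_3))·g_3 − (lcm/LT(g_4))·g_4 = q² + 2p - 2q.
Reduce S modulo (g_1, g_2, g_3, g_4, g_5, g_6) in that order:
  leading term q²: subtract (-3)·g_6 from q² + 2p - 2q → 2p + 3q
  leading term p: subtract (3)·g_4 from 2p + 3q → -2q
  leading term q: no divisor's leading term divides it; move -2q to the remainder.
The remainder -2q is nonzero, so it would be added as the next basis element.

S(g_3, g_4) = q² + 2p - 2q; remainder on division = -2q.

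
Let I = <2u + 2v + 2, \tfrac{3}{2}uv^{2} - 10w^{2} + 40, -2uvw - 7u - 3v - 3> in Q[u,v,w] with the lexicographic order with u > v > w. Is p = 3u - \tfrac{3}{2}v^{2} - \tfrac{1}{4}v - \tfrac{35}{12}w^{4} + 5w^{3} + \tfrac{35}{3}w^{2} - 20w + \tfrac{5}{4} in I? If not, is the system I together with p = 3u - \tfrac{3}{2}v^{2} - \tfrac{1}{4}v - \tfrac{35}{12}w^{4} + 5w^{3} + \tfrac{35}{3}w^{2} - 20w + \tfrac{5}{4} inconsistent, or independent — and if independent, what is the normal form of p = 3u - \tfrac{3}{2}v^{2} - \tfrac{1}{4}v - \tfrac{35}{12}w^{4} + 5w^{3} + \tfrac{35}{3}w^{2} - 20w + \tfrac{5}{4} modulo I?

First compute the reduced Gröbner basis of I by Buchberger's algorithm.
f_1 = 2u + 2v + 2, LT = u.
f_2 = \tfrac{3}{2}uv^{2} - 10w^{2} + 40, LT = uv^{2}.
f_3 = -2uvw - 7u - 3v - 3, LT = uvw.

S(f_1,f_2): lcm = uv^{2}. S = v^{3} + v^{2} + \tfrac{20}{3}w^{2} - \tfrac{80}{3}.
  reduce S modulo (f_1, f_2, f_3):
  remainder v^{3} + v^{2} + \tfrac{20}{3}w^{2} - \tfrac{80}{3} ≠ 0; add h_4 = v^{3} + v^{2} + \tfrac{20}{3}w^{2} - \tfrac{80}{3} to the basis.

S(f_1,f_3): lcm = uvw. S = -\tfrac{7}{2}u + v^{2}w + vw - \tfrac{3}{2}v - \tfrac{3}{2}.
  reduce S modulo (f_1, f_2, f_3, h_4):
  remainder v^{2}w + vw + 2v + 2 ≠ 0; add h_5 = v^{2}w + vw + 2v + 2 to the basis.

S(f_2,f_3): lcm = uv^{2}w. S = -\tfrac{7}{2}uv - \tfrac{3}{2}v^{2} - \tfrac{3}{2}v - \tfrac{20}{3}w^{3} + \tfrac{80}{3}w.
  reduce S modulo (f_1, f_2, f_3, h_4, h_5):
  remainder 2v^{2} + 2v - \tfrac{20}{3}w^{3} + \tfrac{80}{3}w ≠ 0; add h_6 = 2v^{2} + 2v - \tfrac{20}{3}w^{3} + \tfrac{80}{3}w to the basis.

S(f_3,h_4): lcm = uv^{3}w. S = -uv^{2}w + \tfrac{7}{2}uv^{2} - \tfrac{20}{3}uw^{3} + \tfrac{80}{3}uw + \tfrac{3}{2}v^{3} + \tfrac{3}{2}v^{2}.
  reduce S modulo (f_1, f_2, f_3, h_4, h_5, h_6):
  remainder \tfrac{20}{3}vw^{3} - \tfrac{80}{3}vw + \tfrac{40}{3}w^{2} - \tfrac{160}{3} ≠ 0; add h_7 = \tfrac{20}{3}vw^{3} - \tfrac{80}{3}vw + \tfrac{40}{3}w^{2} - \tfrac{160}{3} to the basis.

S(f_3,h_6): lcm = uv^{2}w. S = -uvw + \tfrac{7}{2}uv + \tfrac{10}{3}uw^{4} - \tfrac{40}{3}uw^{2} + \tfrac{3}{2}v^{2} + \tfrac{3}{2}v.
  reduce S modulo (f_1, f_2, f_3, h_4, h_5, h_6, h_7):
  remainder -2v - \tfrac{10}{3}w^{4} + \tfrac{40}{3}w^{2} - 2 ≠ 0; add h_8 = -2v - \tfrac{10}{3}w^{4} + \tfrac{40}{3}w^{2} - 2 to the basis.

S(h_7,h_8): lcm = vw^{3}. S = -4vw - \tfrac{5}{3}w^{7} + \tfrac{20}{3}w^{5} - w^{3} + 2w^{2} - 8.
  reduce S modulo (f_1, f_2, f_3, h_4, h_5, h_6, h_7, h_8):
  remainder -\tfrac{5}{3}w^{7} + \tfrac{40}{3}w^{5} - \tfrac{83}{3}w^{3} + 2w^{2} + 4w - 8 ≠ 0; add h_9 = -\tfrac{5}{3}w^{7} + \tfrac{40}{3}w^{5} - \tfrac{83}{3}w^{3} + 2w^{2} + 4w - 8 to the basis.

The other S-polynomials (S(f_1,h_4), S(f_2,h_4), S(f_1,h_5), S(f_2,h_5), S(f_3,h_5), S(h_4,h_5), S(f_1,h_6), S(f_2,h_6), S(h_4,h_6), S(h_5,h_6), S(f_1,h_7), S(f_2,h_7), S(f_3,h_7), S(h_4,h_7), S(h_5,h_7), S(h_6,h_7), S(f_1,h_8), S(f_2,h_8), S(f_3,h_8), S(h_4,h_8), S(h_5,h_8), S(h_6,h_8), S(f_1,h_9), S(f_2,h_9), S(f_3,h_9), S(h_4,h_9), S(h_5,h_9), S(h_6,h_9), S(h_7,h_9), S(h_8,h_9)) all reduce to 0 modulo the current basis, so we have a Gröbner basis.
Inter-reduce: drop elements whose leading term is divisible by another's, tail-reduce, and make monic.
Reduced Gröbner basis: {u - \tfrac{5}{3}w^{4} + \tfrac{20}{3}w^{2}, v + \tfrac{5}{3}w^{4} - \tfrac{20}{3}w^{2} + 1, w^{7} - 8w^{5} + \tfrac{83}{5}w^{3} - \tfrac{6}{5}w^{2} - \tfrac{12}{5}w + \tfrac{24}{5}}.
Label its elements g_1 = u - \tfrac{5}{3}w^{4} + \tfrac{20}{3}w^{2}, g_2 = v + \tfrac{5}{3}w^{4} - \tfrac{20}{3}w^{2} + 1, g_3 = w^{7} - 8w^{5} + \tfrac{83}{5}w^{3} - \tfrac{6}{5}w^{2} - \tfrac{12}{5}w + \tfrac{24}{5}.

Reduce p = 3u - \tfrac{3}{2}v^{2} - \tfrac{1}{4}v - \tfrac{35}{12}w^{4} + 5w^{3} + \tfrac{35}{3}w^{2} - 20w + \tfrac{5}{4} modulo G:
  leading term u: subtract (3)·g_1 from 3u - \tfrac{3}{2}v^{2} - \tfrac{1}{4}v - \tfrac{35}{12}w^{4} + 5w^{3} + \tfrac{35}{3}w^{2} - 20w + \tfrac{5}{4} → -\tfrac{3}{2}v^{2} - \tfrac{1}{4}v + \tfrac{25}{12}w^{4} + 5w^{3} - \tfrac{25}{3}w^{2} - 20w + \tfrac{5}{4}
  leading term v^{2}: subtract (-\tfrac{3}{2}v)·g_2 from -\tfrac{3}{2}v^{2} - \tfrac{1}{4}v + \tfrac{25}{12}w^{4} + 5w^{3} - \tfrac{25}{3}w^{2} - 20w + \tfrac{5}{4} → \tfrac{5}{2}vw^{4} - 10vw^{2} + \tfrac{5}{4}v + \tfrac{25}{12}w^{4} + 5w^{3} - \tfrac{25}{3}w^{2} - 20w + \tfrac{5}{4}
  leading term vw^{4}: subtract (\tfrac{5}{2}w^{4})·g_2 from \tfrac{5}{2}vw^{4} - 10vw^{2} + \tfrac{5}{4}v + \tfrac{25}{12}w^{4} + 5w^{3} - \tfrac{25}{3}w^{2} - 20w + \tfrac{5}{4} → -10vw^{2} + \tfrac{5}{4}v - \tfrac{25}{6}w^{8} + \tfrac{50}{3}w^{6} - \tfrac{5}{12}w^{4} + 5w^{3} - \tfrac{25}{3}w^{2} - 20w + \tfrac{5}{4}
  leading term vw^{2}: subtract (-10w^{2})·g_2 from -10vw^{2} + \tfrac{5}{4}v - \tfrac{25}{6}w^{8} + \tfrac{50}{3}w^{6} - \tfrac{5}{12}w^{4} + 5w^{3} - \tfrac{25}{3}w^{2} - 20w + \tfrac{5}{4} → \tfrac{5}{4}v - \tfrac{25}{6}w^{8} + \tfrac{100}{3}w^{6} - \tfrac{805}{12}w^{4} + 5w^{3} + \tfrac{5}{3}w^{2} - 20w + \tfrac{5}{4}
  leading term v: subtract (\tfrac{5}{4})·g_2 from \tfrac{5}{4}v - \tfrac{25}{6}w^{8} + \tfrac{100}{3}w^{6} - \tfrac{805}{12}w^{4} + 5w^{3} + \tfrac{5}{3}w^{2} - 20w + \tfrac{5}{4} → -\tfrac{25}{6}w^{8} + \tfrac{100}{3}w^{6} - \tfrac{415}{6}w^{4} + 5w^{3} + 10w^{2} - 20w
  leading term w^{8}: subtract (-\tfrac{25}{6}w)·g_3 from -\tfrac{25}{6}w^{8} + \tfrac{100}{3}w^{6} - \tfrac{415}{6}w^{4} + 5w^{3} + 10w^{2} - 20w → 0
  normal form = 0.
Since the normal form is 0, p ∈ I.

3u - \tfrac{3}{2}v^{2} - \tfrac{1}{4}v - \tfrac{35}{12}w^{4} + 5w^{3} + \tfrac{35}{3}w^{2} - 20w + \tfrac{5}{4} lies in I (it reduces to 0).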